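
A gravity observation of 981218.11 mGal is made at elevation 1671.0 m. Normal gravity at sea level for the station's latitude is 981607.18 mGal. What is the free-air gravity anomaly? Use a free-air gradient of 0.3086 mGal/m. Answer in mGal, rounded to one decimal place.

126.6

Free-air correction = 0.3086 × 1671.0 = 515.67 mGal
Free-air anomaly = 981218.11 − 981607.18 + (515.67) = 126.60 mGal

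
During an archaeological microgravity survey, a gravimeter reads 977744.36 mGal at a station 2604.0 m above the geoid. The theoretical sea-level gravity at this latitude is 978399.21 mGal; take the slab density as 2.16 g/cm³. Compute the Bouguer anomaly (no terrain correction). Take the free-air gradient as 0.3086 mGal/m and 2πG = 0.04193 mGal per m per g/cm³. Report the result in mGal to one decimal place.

Free-air correction = 0.3086 × 2604.0 = 803.59 mGal
Free-air anomaly = 977744.36 − 978399.21 + (803.59) = 148.74 mGal
Bouguer slab correction = 0.04193 × 2.16 × 2604.0 = 235.84 mGal
Simple Bouguer anomaly = 148.74 − (235.84) = -87.10 mGal

-87.1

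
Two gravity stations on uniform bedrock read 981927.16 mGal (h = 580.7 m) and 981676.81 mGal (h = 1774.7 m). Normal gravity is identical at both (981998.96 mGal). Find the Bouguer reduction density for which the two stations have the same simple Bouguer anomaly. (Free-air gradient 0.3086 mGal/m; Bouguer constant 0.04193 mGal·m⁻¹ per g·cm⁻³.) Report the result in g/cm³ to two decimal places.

Δg_obs = 981676.81 − 981927.16 = -250.35 mGal over Δh = 1774.7 − 580.7 = 1194.0 m
Equal Bouguer anomalies ⇒ Δg_obs + (0.3086 − 0.04193ρ)·Δh = 0
0.3086 − 0.04193ρ = −Δg_obs/Δh = 0.20967
ρ = (0.3086 − 0.20967) / 0.04193 = 2.36 g/cm³

2.36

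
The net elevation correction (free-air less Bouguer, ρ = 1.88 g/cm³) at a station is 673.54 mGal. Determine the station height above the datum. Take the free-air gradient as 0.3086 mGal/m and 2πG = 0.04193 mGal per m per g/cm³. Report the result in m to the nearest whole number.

2931

Combined gradient = 0.3086 − 0.04193 × 1.88 = 0.2297716 mGal/m
h = 673.54 / 0.2297716 = 2931.35 m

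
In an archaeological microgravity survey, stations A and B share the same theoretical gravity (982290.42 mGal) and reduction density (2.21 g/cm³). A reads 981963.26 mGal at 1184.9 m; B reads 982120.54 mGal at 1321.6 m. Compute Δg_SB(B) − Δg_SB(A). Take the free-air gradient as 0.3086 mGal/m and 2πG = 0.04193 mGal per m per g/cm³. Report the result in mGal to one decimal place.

186.8

Δg_SB(A) = 981963.26 − 982290.42 + 0.3086×1184.9 − 0.04193×2.21×1184.9 = -71.30 mGal
Δg_SB(B) = 982120.54 − 982290.42 + 0.3086×1321.6 − 0.04193×2.21×1321.6 = 115.50 mGal
Difference = 115.50 − (-71.30) = 186.80 mGal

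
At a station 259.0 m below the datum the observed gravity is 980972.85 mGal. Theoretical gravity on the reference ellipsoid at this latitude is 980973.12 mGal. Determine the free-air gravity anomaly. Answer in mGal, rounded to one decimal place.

-80.2

Free-air correction = 0.3086 × -259.0 = -79.93 mGal
Free-air anomaly = 980972.85 − 980973.12 + (-79.93) = -80.20 mGal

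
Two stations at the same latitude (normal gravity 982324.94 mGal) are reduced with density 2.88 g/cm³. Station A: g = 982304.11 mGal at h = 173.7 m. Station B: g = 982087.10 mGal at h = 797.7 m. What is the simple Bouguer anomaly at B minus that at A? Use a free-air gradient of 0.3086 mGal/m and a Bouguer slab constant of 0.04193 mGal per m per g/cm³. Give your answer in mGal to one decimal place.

Δg_SB(A) = 982304.11 − 982324.94 + 0.3086×173.7 − 0.04193×2.88×173.7 = 11.80 mGal
Δg_SB(B) = 982087.10 − 982324.94 + 0.3086×797.7 − 0.04193×2.88×797.7 = -88.00 mGal
Difference = -88.00 − (11.80) = -99.80 mGal

-99.8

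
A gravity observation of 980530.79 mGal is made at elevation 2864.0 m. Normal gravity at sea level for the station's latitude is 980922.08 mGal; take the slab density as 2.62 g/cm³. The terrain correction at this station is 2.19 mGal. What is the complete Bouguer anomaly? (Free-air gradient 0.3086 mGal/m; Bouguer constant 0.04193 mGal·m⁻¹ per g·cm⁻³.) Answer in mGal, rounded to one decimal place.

180.1

Free-air correction = 0.3086 × 2864.0 = 883.83 mGal
Free-air anomaly = 980530.79 − 980922.08 + (883.83) = 492.54 mGal
Bouguer slab correction = 0.04193 × 2.62 × 2864.0 = 314.63 mGal
Simple Bouguer anomaly = 492.54 − (314.63) = 177.91 mGal
Complete Bouguer anomaly = 177.91 + 2.19 = 180.10 mGal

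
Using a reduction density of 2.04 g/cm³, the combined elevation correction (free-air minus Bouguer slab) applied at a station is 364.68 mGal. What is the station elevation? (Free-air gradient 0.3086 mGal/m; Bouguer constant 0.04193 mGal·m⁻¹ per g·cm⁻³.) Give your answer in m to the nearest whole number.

1635

Combined gradient = 0.3086 − 0.04193 × 2.04 = 0.2230628 mGal/m
h = 364.68 / 0.2230628 = 1634.88 m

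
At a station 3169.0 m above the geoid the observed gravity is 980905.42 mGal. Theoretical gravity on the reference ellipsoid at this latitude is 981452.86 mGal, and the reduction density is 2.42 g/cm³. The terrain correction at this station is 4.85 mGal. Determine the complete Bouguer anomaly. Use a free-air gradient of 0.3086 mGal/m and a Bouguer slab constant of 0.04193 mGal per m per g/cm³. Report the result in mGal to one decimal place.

Free-air correction = 0.3086 × 3169.0 = 977.95 mGal
Free-air anomaly = 980905.42 − 981452.86 + (977.95) = 430.51 mGal
Bouguer slab correction = 0.04193 × 2.42 × 3169.0 = 321.56 mGal
Simple Bouguer anomaly = 430.51 − (321.56) = 108.95 mGal
Complete Bouguer anomaly = 108.95 + 4.85 = 113.80 mGal

113.8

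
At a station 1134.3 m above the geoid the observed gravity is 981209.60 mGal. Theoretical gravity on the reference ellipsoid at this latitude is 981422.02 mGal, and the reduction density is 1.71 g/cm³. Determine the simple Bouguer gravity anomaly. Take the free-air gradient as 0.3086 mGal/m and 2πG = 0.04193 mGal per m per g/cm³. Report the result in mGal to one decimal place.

Free-air correction = 0.3086 × 1134.3 = 350.04 mGal
Free-air anomaly = 981209.60 − 981422.02 + (350.04) = 137.62 mGal
Bouguer slab correction = 0.04193 × 1.71 × 1134.3 = 81.33 mGal
Simple Bouguer anomaly = 137.62 − (81.33) = 56.29 mGal

56.3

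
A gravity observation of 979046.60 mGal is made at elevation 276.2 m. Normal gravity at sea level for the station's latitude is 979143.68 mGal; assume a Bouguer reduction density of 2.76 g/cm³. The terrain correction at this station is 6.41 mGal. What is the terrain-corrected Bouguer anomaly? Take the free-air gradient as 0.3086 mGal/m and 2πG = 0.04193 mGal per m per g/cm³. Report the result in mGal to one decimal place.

Free-air correction = 0.3086 × 276.2 = 85.24 mGal
Free-air anomaly = 979046.60 − 979143.68 + (85.24) = -11.84 mGal
Bouguer slab correction = 0.04193 × 2.76 × 276.2 = 31.96 mGal
Simple Bouguer anomaly = -11.84 − (31.96) = -43.80 mGal
Complete Bouguer anomaly = -43.80 + 6.41 = -37.39 mGal

-37.4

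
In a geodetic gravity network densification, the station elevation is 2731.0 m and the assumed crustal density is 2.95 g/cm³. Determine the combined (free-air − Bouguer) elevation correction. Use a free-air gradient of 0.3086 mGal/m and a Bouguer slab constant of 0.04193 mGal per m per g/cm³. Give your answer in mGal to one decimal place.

Combined gradient = 0.3086 − 0.04193 × 2.95 = 0.1849065 mGal/m
Combined elevation correction = 0.1849065 × 2731.0 = 505.0 mGal

505.0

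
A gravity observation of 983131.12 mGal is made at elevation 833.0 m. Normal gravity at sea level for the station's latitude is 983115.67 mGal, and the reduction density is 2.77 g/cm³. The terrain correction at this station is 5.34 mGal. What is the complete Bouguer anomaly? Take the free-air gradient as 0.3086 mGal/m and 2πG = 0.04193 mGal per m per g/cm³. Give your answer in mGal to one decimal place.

Free-air correction = 0.3086 × 833.0 = 257.06 mGal
Free-air anomaly = 983131.12 − 983115.67 + (257.06) = 272.51 mGal
Bouguer slab correction = 0.04193 × 2.77 × 833.0 = 96.75 mGal
Simple Bouguer anomaly = 272.51 − (96.75) = 175.76 mGal
Complete Bouguer anomaly = 175.76 + 5.34 = 181.10 mGal

181.1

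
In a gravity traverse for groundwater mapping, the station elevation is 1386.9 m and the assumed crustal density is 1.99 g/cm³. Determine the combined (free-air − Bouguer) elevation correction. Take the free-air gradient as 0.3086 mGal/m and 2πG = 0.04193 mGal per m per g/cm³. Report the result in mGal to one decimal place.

312.3

Combined gradient = 0.3086 − 0.04193 × 1.99 = 0.2251593 mGal/m
Combined elevation correction = 0.2251593 × 1386.9 = 312.3 mGal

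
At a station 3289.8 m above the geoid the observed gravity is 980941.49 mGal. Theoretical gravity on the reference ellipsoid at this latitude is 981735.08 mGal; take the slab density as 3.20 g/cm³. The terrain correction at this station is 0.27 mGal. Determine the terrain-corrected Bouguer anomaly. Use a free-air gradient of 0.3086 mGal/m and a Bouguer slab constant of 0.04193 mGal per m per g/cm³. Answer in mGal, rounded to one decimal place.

-219.5

Free-air correction = 0.3086 × 3289.8 = 1015.23 mGal
Free-air anomaly = 980941.49 − 981735.08 + (1015.23) = 221.64 mGal
Bouguer slab correction = 0.04193 × 3.20 × 3289.8 = 441.41 mGal
Simple Bouguer anomaly = 221.64 − (441.41) = -219.77 mGal
Complete Bouguer anomaly = -219.77 + 0.27 = -219.50 mGal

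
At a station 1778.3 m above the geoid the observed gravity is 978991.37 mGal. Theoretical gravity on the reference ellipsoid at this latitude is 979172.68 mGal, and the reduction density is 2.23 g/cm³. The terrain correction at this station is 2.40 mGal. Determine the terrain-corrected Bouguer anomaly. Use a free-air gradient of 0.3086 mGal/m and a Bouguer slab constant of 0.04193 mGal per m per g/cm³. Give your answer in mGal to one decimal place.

Free-air correction = 0.3086 × 1778.3 = 548.78 mGal
Free-air anomaly = 978991.37 − 979172.68 + (548.78) = 367.47 mGal
Bouguer slab correction = 0.04193 × 2.23 × 1778.3 = 166.28 mGal
Simple Bouguer anomaly = 367.47 − (166.28) = 201.19 mGal
Complete Bouguer anomaly = 201.19 + 2.40 = 203.59 mGal

203.6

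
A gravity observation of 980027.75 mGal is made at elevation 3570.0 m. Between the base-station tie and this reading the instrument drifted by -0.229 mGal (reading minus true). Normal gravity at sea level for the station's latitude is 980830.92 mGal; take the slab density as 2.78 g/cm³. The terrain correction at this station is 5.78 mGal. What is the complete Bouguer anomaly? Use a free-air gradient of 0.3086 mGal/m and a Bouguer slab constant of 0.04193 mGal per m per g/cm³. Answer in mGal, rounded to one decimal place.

-111.6

Drift-corrected reading = 980027.75 − (-0.229) = 980027.979 mGal
Free-air correction = 0.3086 × 3570.0 = 1101.70 mGal
Free-air anomaly = 980027.979 − 980830.92 + (1101.70) = 298.759 mGal
Bouguer slab correction = 0.04193 × 2.78 × 3570.0 = 416.14 mGal
Simple Bouguer anomaly = 298.759 − (416.14) = -117.381 mGal
Complete Bouguer anomaly = -117.381 + 5.78 = -111.601 mGal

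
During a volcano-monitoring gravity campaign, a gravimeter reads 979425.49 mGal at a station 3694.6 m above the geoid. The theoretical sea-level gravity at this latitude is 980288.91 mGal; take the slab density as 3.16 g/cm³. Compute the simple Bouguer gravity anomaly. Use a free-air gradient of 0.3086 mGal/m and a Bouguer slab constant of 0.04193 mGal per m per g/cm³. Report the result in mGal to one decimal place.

-212.8

Free-air correction = 0.3086 × 3694.6 = 1140.15 mGal
Free-air anomaly = 979425.49 − 980288.91 + (1140.15) = 276.73 mGal
Bouguer slab correction = 0.04193 × 3.16 × 3694.6 = 489.53 mGal
Simple Bouguer anomaly = 276.73 − (489.53) = -212.80 mGal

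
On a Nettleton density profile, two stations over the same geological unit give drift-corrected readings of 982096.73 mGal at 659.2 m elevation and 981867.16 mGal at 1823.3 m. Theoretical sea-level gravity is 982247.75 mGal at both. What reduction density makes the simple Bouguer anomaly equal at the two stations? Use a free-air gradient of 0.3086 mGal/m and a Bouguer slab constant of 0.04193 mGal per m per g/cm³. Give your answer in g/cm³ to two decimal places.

2.66

Δg_obs = 981867.16 − 982096.73 = -229.57 mGal over Δh = 1823.3 − 659.2 = 1164.1 m
Equal Bouguer anomalies ⇒ Δg_obs + (0.3086 − 0.04193ρ)·Δh = 0
0.3086 − 0.04193ρ = −Δg_obs/Δh = 0.19721
ρ = (0.3086 − 0.19721) / 0.04193 = 2.66 g/cm³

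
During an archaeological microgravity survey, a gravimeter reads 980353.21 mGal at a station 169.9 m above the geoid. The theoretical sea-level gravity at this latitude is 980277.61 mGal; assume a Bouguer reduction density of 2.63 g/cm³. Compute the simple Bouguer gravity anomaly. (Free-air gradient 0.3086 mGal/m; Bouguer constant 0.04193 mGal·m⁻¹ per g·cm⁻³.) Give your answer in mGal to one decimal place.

109.3

Free-air correction = 0.3086 × 169.9 = 52.43 mGal
Free-air anomaly = 980353.21 − 980277.61 + (52.43) = 128.03 mGal
Bouguer slab correction = 0.04193 × 2.63 × 169.9 = 18.74 mGal
Simple Bouguer anomaly = 128.03 − (18.74) = 109.29 mGal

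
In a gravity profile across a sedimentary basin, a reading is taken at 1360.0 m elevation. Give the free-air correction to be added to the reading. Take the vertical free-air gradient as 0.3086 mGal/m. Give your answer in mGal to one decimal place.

Free-air correction = 0.3086 × 1360.0 = 419.7 mGal

419.7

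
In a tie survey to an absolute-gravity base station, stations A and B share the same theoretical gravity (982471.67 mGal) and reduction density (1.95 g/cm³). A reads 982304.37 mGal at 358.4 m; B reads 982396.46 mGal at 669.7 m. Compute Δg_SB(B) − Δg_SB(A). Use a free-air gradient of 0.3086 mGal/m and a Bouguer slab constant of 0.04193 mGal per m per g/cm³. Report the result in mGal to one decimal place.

Δg_SB(A) = 982304.37 − 982471.67 + 0.3086×358.4 − 0.04193×1.95×358.4 = -86.00 mGal
Δg_SB(B) = 982396.46 − 982471.67 + 0.3086×669.7 − 0.04193×1.95×669.7 = 76.70 mGal
Difference = 76.70 − (-86.00) = 162.70 mGal

162.7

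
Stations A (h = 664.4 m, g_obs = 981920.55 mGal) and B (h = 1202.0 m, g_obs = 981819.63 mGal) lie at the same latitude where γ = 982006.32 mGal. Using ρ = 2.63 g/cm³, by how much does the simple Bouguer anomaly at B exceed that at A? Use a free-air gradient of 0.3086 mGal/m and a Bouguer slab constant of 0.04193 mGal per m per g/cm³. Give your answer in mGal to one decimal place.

5.7

Δg_SB(A) = 981920.55 − 982006.32 + 0.3086×664.4 − 0.04193×2.63×664.4 = 46.00 mGal
Δg_SB(B) = 981819.63 − 982006.32 + 0.3086×1202.0 − 0.04193×2.63×1202.0 = 51.70 mGal
Difference = 51.70 − (46.00) = 5.70 mGal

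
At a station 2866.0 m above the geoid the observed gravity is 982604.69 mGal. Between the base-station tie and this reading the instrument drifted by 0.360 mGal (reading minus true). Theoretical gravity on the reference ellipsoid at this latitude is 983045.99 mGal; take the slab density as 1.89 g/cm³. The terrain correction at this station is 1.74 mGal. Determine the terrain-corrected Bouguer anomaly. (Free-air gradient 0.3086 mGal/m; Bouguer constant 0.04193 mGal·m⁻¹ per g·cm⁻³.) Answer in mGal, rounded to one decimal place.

217.4

Drift-corrected reading = 982604.69 − (0.360) = 982604.330 mGal
Free-air correction = 0.3086 × 2866.0 = 884.45 mGal
Free-air anomaly = 982604.330 − 983045.99 + (884.45) = 442.790 mGal
Bouguer slab correction = 0.04193 × 1.89 × 2866.0 = 227.12 mGal
Simple Bouguer anomaly = 442.790 − (227.12) = 215.670 mGal
Complete Bouguer anomaly = 215.670 + 1.74 = 217.410 mGal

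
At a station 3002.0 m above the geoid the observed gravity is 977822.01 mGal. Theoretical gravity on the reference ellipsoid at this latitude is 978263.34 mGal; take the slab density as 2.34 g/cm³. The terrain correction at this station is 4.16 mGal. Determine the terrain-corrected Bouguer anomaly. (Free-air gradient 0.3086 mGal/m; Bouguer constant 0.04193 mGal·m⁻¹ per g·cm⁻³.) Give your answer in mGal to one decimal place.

Free-air correction = 0.3086 × 3002.0 = 926.42 mGal
Free-air anomaly = 977822.01 − 978263.34 + (926.42) = 485.09 mGal
Bouguer slab correction = 0.04193 × 2.34 × 3002.0 = 294.54 mGal
Simple Bouguer anomaly = 485.09 − (294.54) = 190.55 mGal
Complete Bouguer anomaly = 190.55 + 4.16 = 194.71 mGal

194.7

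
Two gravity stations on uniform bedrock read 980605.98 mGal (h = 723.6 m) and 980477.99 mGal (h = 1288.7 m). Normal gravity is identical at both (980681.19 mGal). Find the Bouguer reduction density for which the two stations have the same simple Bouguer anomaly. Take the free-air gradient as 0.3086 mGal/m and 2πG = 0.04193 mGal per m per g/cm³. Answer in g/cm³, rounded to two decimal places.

Δg_obs = 980477.99 − 980605.98 = -127.99 mGal over Δh = 1288.7 − 723.6 = 565.1 m
Equal Bouguer anomalies ⇒ Δg_obs + (0.3086 − 0.04193ρ)·Δh = 0
0.3086 − 0.04193ρ = −Δg_obs/Δh = 0.22649
ρ = (0.3086 − 0.22649) / 0.04193 = 1.96 g/cm³

1.96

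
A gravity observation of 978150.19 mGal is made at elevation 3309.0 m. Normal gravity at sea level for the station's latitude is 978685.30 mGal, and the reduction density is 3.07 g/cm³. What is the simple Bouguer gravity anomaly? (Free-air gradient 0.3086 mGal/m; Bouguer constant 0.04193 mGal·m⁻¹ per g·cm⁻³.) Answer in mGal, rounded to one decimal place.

Free-air correction = 0.3086 × 3309.0 = 1021.16 mGal
Free-air anomaly = 978150.19 − 978685.30 + (1021.16) = 486.05 mGal
Bouguer slab correction = 0.04193 × 3.07 × 3309.0 = 425.95 mGal
Simple Bouguer anomaly = 486.05 − (425.95) = 60.10 mGal

60.1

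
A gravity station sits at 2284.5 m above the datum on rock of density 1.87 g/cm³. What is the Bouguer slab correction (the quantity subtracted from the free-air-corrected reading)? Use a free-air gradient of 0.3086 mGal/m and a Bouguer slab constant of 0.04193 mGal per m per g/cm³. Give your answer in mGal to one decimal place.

Bouguer slab correction = 0.04193 × 1.87 × 2284.5 = 179.1 mGal

179.1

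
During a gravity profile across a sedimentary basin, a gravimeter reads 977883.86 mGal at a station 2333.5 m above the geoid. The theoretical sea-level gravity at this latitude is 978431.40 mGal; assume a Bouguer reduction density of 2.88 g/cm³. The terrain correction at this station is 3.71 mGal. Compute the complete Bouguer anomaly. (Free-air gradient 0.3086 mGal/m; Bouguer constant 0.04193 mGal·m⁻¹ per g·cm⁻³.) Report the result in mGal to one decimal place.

Free-air correction = 0.3086 × 2333.5 = 720.12 mGal
Free-air anomaly = 977883.86 − 978431.40 + (720.12) = 172.58 mGal
Bouguer slab correction = 0.04193 × 2.88 × 2333.5 = 281.79 mGal
Simple Bouguer anomaly = 172.58 − (281.79) = -109.21 mGal
Complete Bouguer anomaly = -109.21 + 3.71 = -105.50 mGal

-105.5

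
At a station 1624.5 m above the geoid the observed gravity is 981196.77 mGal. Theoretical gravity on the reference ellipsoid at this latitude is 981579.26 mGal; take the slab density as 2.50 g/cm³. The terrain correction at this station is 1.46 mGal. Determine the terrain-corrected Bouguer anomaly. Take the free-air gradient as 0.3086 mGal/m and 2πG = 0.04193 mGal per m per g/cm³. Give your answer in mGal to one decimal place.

Free-air correction = 0.3086 × 1624.5 = 501.32 mGal
Free-air anomaly = 981196.77 − 981579.26 + (501.32) = 118.83 mGal
Bouguer slab correction = 0.04193 × 2.50 × 1624.5 = 170.29 mGal
Simple Bouguer anomaly = 118.83 − (170.29) = -51.46 mGal
Complete Bouguer anomaly = -51.46 + 1.46 = -50.00 mGal

-50.0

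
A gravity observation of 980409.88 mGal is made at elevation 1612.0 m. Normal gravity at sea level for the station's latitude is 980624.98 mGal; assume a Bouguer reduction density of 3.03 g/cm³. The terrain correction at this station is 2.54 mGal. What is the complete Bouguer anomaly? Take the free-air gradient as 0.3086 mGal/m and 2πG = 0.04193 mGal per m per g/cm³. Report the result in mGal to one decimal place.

Free-air correction = 0.3086 × 1612.0 = 497.46 mGal
Free-air anomaly = 980409.88 − 980624.98 + (497.46) = 282.36 mGal
Bouguer slab correction = 0.04193 × 3.03 × 1612.0 = 204.80 mGal
Simple Bouguer anomaly = 282.36 − (204.80) = 77.56 mGal
Complete Bouguer anomaly = 77.56 + 2.54 = 80.10 mGal

80.1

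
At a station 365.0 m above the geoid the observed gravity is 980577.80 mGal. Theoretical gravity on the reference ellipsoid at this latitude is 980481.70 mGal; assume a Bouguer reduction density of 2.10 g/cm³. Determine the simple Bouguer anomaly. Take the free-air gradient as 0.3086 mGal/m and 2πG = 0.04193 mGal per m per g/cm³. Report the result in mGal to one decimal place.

176.6

Free-air correction = 0.3086 × 365.0 = 112.64 mGal
Free-air anomaly = 980577.80 − 980481.70 + (112.64) = 208.74 mGal
Bouguer slab correction = 0.04193 × 2.10 × 365.0 = 32.14 mGal
Simple Bouguer anomaly = 208.74 − (32.14) = 176.60 mGal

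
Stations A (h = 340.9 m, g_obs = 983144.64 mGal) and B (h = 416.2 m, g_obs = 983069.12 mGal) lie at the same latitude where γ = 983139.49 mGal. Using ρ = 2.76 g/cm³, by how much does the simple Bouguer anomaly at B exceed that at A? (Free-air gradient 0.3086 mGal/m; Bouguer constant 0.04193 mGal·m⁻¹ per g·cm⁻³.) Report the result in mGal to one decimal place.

-61.0

Δg_SB(A) = 983144.64 − 983139.49 + 0.3086×340.9 − 0.04193×2.76×340.9 = 70.90 mGal
Δg_SB(B) = 983069.12 − 983139.49 + 0.3086×416.2 − 0.04193×2.76×416.2 = 9.90 mGal
Difference = 9.90 − (70.90) = -61.00 mGal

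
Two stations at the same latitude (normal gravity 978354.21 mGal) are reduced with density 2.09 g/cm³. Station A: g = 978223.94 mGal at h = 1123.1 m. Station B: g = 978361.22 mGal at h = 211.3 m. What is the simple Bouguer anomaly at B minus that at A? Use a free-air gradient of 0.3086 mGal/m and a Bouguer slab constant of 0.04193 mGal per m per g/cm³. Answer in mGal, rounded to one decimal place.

-64.2

Δg_SB(A) = 978223.94 − 978354.21 + 0.3086×1123.1 − 0.04193×2.09×1123.1 = 117.90 mGal
Δg_SB(B) = 978361.22 − 978354.21 + 0.3086×211.3 − 0.04193×2.09×211.3 = 53.70 mGal
Difference = 53.70 − (117.90) = -64.20 mGal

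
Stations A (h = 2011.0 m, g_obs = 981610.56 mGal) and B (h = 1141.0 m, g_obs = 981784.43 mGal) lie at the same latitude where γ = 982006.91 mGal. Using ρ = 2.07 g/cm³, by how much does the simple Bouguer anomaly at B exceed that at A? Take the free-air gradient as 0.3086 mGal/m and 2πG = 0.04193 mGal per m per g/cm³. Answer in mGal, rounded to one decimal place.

-19.1

Δg_SB(A) = 981610.56 − 982006.91 + 0.3086×2011.0 − 0.04193×2.07×2011.0 = 49.70 mGal
Δg_SB(B) = 981784.43 − 982006.91 + 0.3086×1141.0 − 0.04193×2.07×1141.0 = 30.60 mGal
Difference = 30.60 − (49.70) = -19.10 mGal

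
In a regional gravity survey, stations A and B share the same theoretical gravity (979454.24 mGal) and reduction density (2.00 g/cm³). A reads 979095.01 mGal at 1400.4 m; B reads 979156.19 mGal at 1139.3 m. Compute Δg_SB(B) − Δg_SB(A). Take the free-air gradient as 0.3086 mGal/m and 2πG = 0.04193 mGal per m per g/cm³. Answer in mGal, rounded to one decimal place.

Δg_SB(A) = 979095.01 − 979454.24 + 0.3086×1400.4 − 0.04193×2.00×1400.4 = -44.50 mGal
Δg_SB(B) = 979156.19 − 979454.24 + 0.3086×1139.3 − 0.04193×2.00×1139.3 = -42.00 mGal
Difference = -42.00 − (-44.50) = 2.50 mGal

2.5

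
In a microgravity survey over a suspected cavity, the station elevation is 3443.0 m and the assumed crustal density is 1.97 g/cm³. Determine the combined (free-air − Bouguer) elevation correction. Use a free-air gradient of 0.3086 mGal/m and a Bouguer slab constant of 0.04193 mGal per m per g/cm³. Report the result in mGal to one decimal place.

Combined gradient = 0.3086 − 0.04193 × 1.97 = 0.2259979 mGal/m
Combined elevation correction = 0.2259979 × 3443.0 = 778.1 mGal

778.1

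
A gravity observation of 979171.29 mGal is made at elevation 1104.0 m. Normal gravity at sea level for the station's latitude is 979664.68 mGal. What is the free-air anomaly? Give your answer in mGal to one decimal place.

Free-air correction = 0.3086 × 1104.0 = 340.69 mGal
Free-air anomaly = 979171.29 − 979664.68 + (340.69) = -152.70 mGal

-152.7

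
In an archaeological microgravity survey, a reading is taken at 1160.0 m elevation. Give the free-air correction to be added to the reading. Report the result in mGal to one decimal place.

358.0

Free-air correction = 0.3086 × 1160.0 = 358.0 mGal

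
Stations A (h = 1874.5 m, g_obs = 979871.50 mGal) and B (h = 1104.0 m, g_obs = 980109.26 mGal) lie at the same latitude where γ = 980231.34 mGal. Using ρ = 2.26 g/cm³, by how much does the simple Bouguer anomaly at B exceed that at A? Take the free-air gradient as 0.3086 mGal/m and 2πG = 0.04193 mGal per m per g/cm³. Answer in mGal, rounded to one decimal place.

Δg_SB(A) = 979871.50 − 980231.34 + 0.3086×1874.5 − 0.04193×2.26×1874.5 = 41.00 mGal
Δg_SB(B) = 980109.26 − 980231.34 + 0.3086×1104.0 − 0.04193×2.26×1104.0 = 114.00 mGal
Difference = 114.00 − (41.00) = 73.00 mGal

73.0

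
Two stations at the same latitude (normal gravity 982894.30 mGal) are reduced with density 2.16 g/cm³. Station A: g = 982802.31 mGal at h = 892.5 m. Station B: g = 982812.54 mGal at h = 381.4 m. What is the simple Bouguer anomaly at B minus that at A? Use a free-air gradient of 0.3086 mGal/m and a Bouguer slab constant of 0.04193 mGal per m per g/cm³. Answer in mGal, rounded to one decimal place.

Δg_SB(A) = 982802.31 − 982894.30 + 0.3086×892.5 − 0.04193×2.16×892.5 = 102.60 mGal
Δg_SB(B) = 982812.54 − 982894.30 + 0.3086×381.4 − 0.04193×2.16×381.4 = 1.40 mGal
Difference = 1.40 − (102.60) = -101.20 mGal

-101.2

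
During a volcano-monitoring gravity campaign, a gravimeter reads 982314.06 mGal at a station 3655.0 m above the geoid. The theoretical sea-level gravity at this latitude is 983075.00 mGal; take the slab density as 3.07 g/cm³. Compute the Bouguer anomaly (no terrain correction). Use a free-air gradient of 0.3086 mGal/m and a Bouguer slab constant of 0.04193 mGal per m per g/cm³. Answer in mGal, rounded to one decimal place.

Free-air correction = 0.3086 × 3655.0 = 1127.93 mGal
Free-air anomaly = 982314.06 − 983075.00 + (1127.93) = 366.99 mGal
Bouguer slab correction = 0.04193 × 3.07 × 3655.0 = 470.49 mGal
Simple Bouguer anomaly = 366.99 − (470.49) = -103.50 mGal

-103.5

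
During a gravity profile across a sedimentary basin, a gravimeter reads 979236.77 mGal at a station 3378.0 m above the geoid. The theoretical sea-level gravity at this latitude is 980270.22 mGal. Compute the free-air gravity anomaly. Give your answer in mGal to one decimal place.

Free-air correction = 0.3086 × 3378.0 = 1042.45 mGal
Free-air anomaly = 979236.77 − 980270.22 + (1042.45) = 9.00 mGal

9.0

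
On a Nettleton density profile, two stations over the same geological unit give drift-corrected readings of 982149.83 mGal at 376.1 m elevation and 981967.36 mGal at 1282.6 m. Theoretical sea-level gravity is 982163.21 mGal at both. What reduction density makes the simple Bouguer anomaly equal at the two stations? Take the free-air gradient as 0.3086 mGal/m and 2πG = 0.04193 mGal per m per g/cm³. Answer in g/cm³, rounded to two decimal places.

2.56

Δg_obs = 981967.36 − 982149.83 = -182.47 mGal over Δh = 1282.6 − 376.1 = 906.5 m
Equal Bouguer anomalies ⇒ Δg_obs + (0.3086 − 0.04193ρ)·Δh = 0
0.3086 − 0.04193ρ = −Δg_obs/Δh = 0.20129
ρ = (0.3086 − 0.20129) / 0.04193 = 2.56 g/cm³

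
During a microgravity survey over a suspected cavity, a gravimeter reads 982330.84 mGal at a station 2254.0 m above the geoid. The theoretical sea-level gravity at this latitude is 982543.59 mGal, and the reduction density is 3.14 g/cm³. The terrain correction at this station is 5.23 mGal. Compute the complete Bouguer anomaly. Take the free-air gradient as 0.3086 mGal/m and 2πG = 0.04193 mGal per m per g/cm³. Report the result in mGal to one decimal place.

Free-air correction = 0.3086 × 2254.0 = 695.58 mGal
Free-air anomaly = 982330.84 − 982543.59 + (695.58) = 482.83 mGal
Bouguer slab correction = 0.04193 × 3.14 × 2254.0 = 296.76 mGal
Simple Bouguer anomaly = 482.83 − (296.76) = 186.07 mGal
Complete Bouguer anomaly = 186.07 + 5.23 = 191.30 mGal

191.3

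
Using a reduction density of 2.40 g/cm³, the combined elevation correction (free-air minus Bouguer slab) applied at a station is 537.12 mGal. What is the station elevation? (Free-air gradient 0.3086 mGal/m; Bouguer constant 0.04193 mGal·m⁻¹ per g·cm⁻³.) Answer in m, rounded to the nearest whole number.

2583

Combined gradient = 0.3086 − 0.04193 × 2.40 = 0.2079680 mGal/m
h = 537.12 / 0.2079680 = 2582.71 m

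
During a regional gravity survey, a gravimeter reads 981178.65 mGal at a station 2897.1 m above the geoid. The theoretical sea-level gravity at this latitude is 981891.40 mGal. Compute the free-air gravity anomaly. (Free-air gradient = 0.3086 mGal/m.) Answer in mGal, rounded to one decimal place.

Free-air correction = 0.3086 × 2897.1 = 894.05 mGal
Free-air anomaly = 981178.65 − 981891.40 + (894.05) = 181.30 mGal

181.3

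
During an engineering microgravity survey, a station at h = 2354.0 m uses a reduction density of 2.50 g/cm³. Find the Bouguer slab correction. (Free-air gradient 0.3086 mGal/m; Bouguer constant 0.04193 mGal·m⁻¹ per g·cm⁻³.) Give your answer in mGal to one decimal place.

246.8

Bouguer slab correction = 0.04193 × 2.50 × 2354.0 = 246.8 mGal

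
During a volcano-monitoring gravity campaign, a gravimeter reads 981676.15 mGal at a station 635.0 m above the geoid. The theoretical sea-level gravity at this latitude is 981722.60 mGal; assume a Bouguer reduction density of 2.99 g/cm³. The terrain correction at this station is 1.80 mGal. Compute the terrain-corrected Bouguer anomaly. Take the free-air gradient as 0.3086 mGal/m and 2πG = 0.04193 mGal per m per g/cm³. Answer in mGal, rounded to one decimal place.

71.7

Free-air correction = 0.3086 × 635.0 = 195.96 mGal
Free-air anomaly = 981676.15 − 981722.60 + (195.96) = 149.51 mGal
Bouguer slab correction = 0.04193 × 2.99 × 635.0 = 79.61 mGal
Simple Bouguer anomaly = 149.51 − (79.61) = 69.90 mGal
Complete Bouguer anomaly = 69.90 + 1.80 = 71.70 mGal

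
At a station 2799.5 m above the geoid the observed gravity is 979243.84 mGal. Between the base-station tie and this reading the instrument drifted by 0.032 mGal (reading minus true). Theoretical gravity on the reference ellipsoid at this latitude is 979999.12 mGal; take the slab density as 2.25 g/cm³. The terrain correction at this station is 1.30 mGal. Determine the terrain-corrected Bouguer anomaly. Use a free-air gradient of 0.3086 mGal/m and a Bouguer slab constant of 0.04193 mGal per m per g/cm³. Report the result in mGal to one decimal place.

Drift-corrected reading = 979243.84 − (0.032) = 979243.808 mGal
Free-air correction = 0.3086 × 2799.5 = 863.93 mGal
Free-air anomaly = 979243.808 − 979999.12 + (863.93) = 108.618 mGal
Bouguer slab correction = 0.04193 × 2.25 × 2799.5 = 264.11 mGal
Simple Bouguer anomaly = 108.618 − (264.11) = -155.492 mGal
Complete Bouguer anomaly = -155.492 + 1.30 = -154.192 mGal

-154.2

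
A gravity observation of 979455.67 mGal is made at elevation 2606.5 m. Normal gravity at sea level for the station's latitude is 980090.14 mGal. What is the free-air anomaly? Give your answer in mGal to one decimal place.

Free-air correction = 0.3086 × 2606.5 = 804.37 mGal
Free-air anomaly = 979455.67 − 980090.14 + (804.37) = 169.90 mGal

169.9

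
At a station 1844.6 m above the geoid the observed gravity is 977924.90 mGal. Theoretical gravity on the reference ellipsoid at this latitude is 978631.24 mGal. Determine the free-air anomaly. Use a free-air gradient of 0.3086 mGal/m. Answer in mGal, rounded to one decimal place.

-137.1

Free-air correction = 0.3086 × 1844.6 = 569.24 mGal
Free-air anomaly = 977924.90 − 978631.24 + (569.24) = -137.10 mGal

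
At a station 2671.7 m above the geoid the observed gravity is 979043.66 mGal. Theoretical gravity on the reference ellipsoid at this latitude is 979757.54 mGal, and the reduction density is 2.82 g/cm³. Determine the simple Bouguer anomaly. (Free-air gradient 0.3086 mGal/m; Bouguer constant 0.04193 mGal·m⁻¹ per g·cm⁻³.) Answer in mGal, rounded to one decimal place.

Free-air correction = 0.3086 × 2671.7 = 824.49 mGal
Free-air anomaly = 979043.66 − 979757.54 + (824.49) = 110.61 mGal
Bouguer slab correction = 0.04193 × 2.82 × 2671.7 = 315.91 mGal
Simple Bouguer anomaly = 110.61 − (315.91) = -205.30 mGal

-205.3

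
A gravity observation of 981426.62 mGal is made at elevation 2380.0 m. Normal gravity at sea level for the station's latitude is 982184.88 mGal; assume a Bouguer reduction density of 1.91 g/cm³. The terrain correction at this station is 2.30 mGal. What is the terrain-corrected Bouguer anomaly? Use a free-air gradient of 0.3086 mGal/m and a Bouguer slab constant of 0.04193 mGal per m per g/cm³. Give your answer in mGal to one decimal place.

Free-air correction = 0.3086 × 2380.0 = 734.47 mGal
Free-air anomaly = 981426.62 − 982184.88 + (734.47) = -23.79 mGal
Bouguer slab correction = 0.04193 × 1.91 × 2380.0 = 190.61 mGal
Simple Bouguer anomaly = -23.79 − (190.61) = -214.40 mGal
Complete Bouguer anomaly = -214.40 + 2.30 = -212.10 mGal

-212.1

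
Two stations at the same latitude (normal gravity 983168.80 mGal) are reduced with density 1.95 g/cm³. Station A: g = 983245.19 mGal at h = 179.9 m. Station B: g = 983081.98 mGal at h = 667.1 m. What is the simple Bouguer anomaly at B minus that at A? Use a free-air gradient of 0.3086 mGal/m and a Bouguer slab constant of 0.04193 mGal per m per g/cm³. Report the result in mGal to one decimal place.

Δg_SB(A) = 983245.19 − 983168.80 + 0.3086×179.9 − 0.04193×1.95×179.9 = 117.20 mGal
Δg_SB(B) = 983081.98 − 983168.80 + 0.3086×667.1 − 0.04193×1.95×667.1 = 64.50 mGal
Difference = 64.50 − (117.20) = -52.70 mGal

-52.7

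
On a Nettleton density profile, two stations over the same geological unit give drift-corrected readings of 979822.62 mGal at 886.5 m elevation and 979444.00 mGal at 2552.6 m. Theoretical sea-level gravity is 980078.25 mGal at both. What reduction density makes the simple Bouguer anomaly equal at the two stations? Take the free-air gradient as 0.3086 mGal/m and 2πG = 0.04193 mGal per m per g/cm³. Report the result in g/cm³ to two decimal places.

Δg_obs = 979444.00 − 979822.62 = -378.62 mGal over Δh = 2552.6 − 886.5 = 1666.1 m
Equal Bouguer anomalies ⇒ Δg_obs + (0.3086 − 0.04193ρ)·Δh = 0
0.3086 − 0.04193ρ = −Δg_obs/Δh = 0.22725
ρ = (0.3086 − 0.22725) / 0.04193 = 1.94 g/cm³

1.94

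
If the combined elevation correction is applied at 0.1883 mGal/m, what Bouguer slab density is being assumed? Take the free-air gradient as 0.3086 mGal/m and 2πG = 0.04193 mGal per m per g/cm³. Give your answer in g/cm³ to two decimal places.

2.87

0.1883 = 0.3086 − 0.04193 × ρ
ρ = (0.3086 − 0.1883) / 0.04193 = 2.87 g/cm³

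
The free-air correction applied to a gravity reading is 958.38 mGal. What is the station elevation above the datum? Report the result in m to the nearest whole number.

h = 958.38 / 0.3086 = 3105.57 m

3106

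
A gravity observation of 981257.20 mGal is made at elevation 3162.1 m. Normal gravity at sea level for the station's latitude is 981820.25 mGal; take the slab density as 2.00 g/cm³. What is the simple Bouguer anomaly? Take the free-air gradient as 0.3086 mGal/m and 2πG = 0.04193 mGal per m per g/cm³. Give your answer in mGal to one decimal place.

147.6

Free-air correction = 0.3086 × 3162.1 = 975.82 mGal
Free-air anomaly = 981257.20 − 981820.25 + (975.82) = 412.77 mGal
Bouguer slab correction = 0.04193 × 2.00 × 3162.1 = 265.17 mGal
Simple Bouguer anomaly = 412.77 − (265.17) = 147.60 mGal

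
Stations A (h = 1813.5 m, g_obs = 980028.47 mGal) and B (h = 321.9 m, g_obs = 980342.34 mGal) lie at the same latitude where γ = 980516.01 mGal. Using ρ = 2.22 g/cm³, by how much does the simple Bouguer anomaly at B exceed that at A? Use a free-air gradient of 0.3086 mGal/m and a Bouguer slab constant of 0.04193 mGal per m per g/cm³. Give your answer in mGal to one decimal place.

Δg_SB(A) = 980028.47 − 980516.01 + 0.3086×1813.5 − 0.04193×2.22×1813.5 = -96.70 mGal
Δg_SB(B) = 980342.34 − 980516.01 + 0.3086×321.9 − 0.04193×2.22×321.9 = -104.30 mGal
Difference = -104.30 − (-96.70) = -7.60 mGal

-7.6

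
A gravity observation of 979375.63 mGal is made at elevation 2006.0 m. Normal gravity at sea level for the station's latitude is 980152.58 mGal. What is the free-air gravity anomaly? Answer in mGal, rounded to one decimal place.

Free-air correction = 0.3086 × 2006.0 = 619.05 mGal
Free-air anomaly = 979375.63 − 980152.58 + (619.05) = -157.90 mGal

-157.9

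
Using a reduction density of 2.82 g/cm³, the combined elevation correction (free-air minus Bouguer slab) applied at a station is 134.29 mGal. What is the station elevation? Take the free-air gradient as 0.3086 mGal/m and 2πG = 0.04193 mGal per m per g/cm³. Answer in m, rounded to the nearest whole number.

Combined gradient = 0.3086 − 0.04193 × 2.82 = 0.1903574 mGal/m
h = 134.29 / 0.1903574 = 705.46 m

705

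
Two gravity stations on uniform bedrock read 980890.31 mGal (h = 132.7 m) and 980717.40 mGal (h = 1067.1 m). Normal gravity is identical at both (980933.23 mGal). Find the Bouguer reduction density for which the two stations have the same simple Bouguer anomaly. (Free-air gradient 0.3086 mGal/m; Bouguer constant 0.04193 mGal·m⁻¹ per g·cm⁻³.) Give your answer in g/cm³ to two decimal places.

2.95

Δg_obs = 980717.40 − 980890.31 = -172.91 mGal over Δh = 1067.1 − 132.7 = 934.4 m
Equal Bouguer anomalies ⇒ Δg_obs + (0.3086 − 0.04193ρ)·Δh = 0
0.3086 − 0.04193ρ = −Δg_obs/Δh = 0.18505
ρ = (0.3086 − 0.18505) / 0.04193 = 2.95 g/cm³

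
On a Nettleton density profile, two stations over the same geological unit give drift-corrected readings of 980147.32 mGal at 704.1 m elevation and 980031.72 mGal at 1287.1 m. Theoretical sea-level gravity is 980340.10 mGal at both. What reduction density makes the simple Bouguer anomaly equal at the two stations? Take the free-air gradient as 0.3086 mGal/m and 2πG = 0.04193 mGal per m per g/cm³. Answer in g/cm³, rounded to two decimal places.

Δg_obs = 980031.72 − 980147.32 = -115.60 mGal over Δh = 1287.1 − 704.1 = 583.0 m
Equal Bouguer anomalies ⇒ Δg_obs + (0.3086 − 0.04193ρ)·Δh = 0
0.3086 − 0.04193ρ = −Δg_obs/Δh = 0.19828
ρ = (0.3086 − 0.19828) / 0.04193 = 2.63 g/cm³

2.63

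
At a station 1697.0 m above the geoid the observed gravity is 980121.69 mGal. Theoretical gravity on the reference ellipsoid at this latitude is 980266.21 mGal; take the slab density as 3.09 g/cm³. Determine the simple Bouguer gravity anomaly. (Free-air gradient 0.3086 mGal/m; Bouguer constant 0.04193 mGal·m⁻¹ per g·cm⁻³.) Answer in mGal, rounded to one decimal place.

Free-air correction = 0.3086 × 1697.0 = 523.69 mGal
Free-air anomaly = 980121.69 − 980266.21 + (523.69) = 379.17 mGal
Bouguer slab correction = 0.04193 × 3.09 × 1697.0 = 219.87 mGal
Simple Bouguer anomaly = 379.17 − (219.87) = 159.30 mGal

159.3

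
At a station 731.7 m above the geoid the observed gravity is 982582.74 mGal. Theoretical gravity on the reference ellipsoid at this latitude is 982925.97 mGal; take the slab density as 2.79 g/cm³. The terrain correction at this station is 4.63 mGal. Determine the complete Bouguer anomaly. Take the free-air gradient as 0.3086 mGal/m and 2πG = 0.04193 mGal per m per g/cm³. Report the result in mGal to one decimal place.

-198.4

Free-air correction = 0.3086 × 731.7 = 225.80 mGal
Free-air anomaly = 982582.74 − 982925.97 + (225.80) = -117.43 mGal
Bouguer slab correction = 0.04193 × 2.79 × 731.7 = 85.60 mGal
Simple Bouguer anomaly = -117.43 − (85.60) = -203.03 mGal
Complete Bouguer anomaly = -203.03 + 4.63 = -198.40 mGal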